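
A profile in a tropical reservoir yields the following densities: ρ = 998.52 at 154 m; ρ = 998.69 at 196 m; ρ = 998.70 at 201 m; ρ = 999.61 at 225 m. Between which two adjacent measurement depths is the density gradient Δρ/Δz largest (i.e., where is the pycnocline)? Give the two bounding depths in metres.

201–225 m

Compute the density gradient over each adjacent pair:
  154–196 m: Δρ/Δz = 0.17/42 = 4.0 × 10⁻³ kg m⁻⁴
  196–201 m: Δρ/Δz = 0.01/5 = 2.0 × 10⁻³ kg m⁻⁴
  201–225 m: Δρ/Δz = 0.91/24 = 0.038 kg m⁻⁴
The largest gradient is in the 201–225 m interval — the pycnocline.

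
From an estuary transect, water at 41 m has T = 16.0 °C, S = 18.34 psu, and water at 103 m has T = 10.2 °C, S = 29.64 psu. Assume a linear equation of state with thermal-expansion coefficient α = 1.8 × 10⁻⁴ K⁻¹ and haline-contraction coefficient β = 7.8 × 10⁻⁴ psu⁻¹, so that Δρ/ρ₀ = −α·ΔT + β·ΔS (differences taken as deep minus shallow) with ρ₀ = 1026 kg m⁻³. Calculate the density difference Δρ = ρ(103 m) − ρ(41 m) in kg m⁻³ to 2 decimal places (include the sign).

ΔT = -5.8 K, ΔS = +11.30 psu (deep − shallow).
Δρ/ρ₀ = −(1.8 × 10⁻⁴)(-5.8) + (7.8 × 10⁻⁴)(+11.30) = 9.858 × 10⁻³.
Δρ = 1026 × (9.858 × 10⁻³) = +10.11 kg m⁻³.
Positive Δρ: denser below, stable.

+10.11 kg m⁻³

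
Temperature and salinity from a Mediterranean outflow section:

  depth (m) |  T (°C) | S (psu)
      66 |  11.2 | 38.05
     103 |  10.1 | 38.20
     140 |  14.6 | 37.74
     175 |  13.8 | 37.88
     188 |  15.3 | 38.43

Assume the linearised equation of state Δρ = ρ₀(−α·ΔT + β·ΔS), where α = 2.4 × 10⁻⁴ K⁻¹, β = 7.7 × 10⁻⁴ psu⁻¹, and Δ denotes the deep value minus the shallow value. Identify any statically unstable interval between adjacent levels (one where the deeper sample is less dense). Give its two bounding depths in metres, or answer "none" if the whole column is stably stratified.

103–140 m

Evaluate Δρ/ρ₀ = −αΔT + βΔS across each adjacent pair:
  66–103 m: −αΔT+βΔS = −(2.4 × 10⁻⁴)(-1.1)+(7.7 × 10⁻⁴)(+0.15) = 3.8 × 10⁻⁴ → stable
  103–140 m: −αΔT+βΔS = −(2.4 × 10⁻⁴)(+4.5)+(7.7 × 10⁻⁴)(-0.46) = -1.4 × 10⁻³ → UNSTABLE
  140–175 m: −αΔT+βΔS = −(2.4 × 10⁻⁴)(-0.8)+(7.7 × 10⁻⁴)(+0.14) = 3.0 × 10⁻⁴ → stable
  175–188 m: −αΔT+βΔS = −(2.4 × 10⁻⁴)(+1.5)+(7.7 × 10⁻⁴)(+0.55) = 6.3 × 10⁻⁵ → stable
The 103–140 m interval has Δρ < 0: lighter water underlies denser water.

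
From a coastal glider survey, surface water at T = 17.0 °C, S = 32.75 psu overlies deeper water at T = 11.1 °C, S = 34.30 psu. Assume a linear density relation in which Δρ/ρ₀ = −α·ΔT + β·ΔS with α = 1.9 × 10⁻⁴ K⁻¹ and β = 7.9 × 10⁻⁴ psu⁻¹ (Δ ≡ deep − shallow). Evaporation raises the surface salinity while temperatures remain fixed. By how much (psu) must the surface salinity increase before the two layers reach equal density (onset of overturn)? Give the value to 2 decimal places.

2.97 psu

Neutral buoyancy requires −α(T_deep − T_surf) + β(S_deep − S_surf′) = 0.
S_surf′ = S_deep − (α/β)·ΔT = 34.30 − (1.9 × 10⁻⁴/7.9 × 10⁻⁴)·(-5.9) = 35.7190 psu.
Increase required: 35.7190 − 32.75 = 2.9690 psu.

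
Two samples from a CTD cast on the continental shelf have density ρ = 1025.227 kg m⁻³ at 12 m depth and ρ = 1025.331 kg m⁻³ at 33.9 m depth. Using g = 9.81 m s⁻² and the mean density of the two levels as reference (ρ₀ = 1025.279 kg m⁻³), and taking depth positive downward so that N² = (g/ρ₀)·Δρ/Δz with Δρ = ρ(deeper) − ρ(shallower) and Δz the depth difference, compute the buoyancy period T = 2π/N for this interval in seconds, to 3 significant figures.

932 s

Δρ = 1025.331 − 1025.227 = 0.104 kg m⁻³ over Δz = 33.9 − 12 = 21.9 m.
N² = (9.81/1025.279) × (0.104/21.9) = 4.5438 × 10⁻⁵ s⁻².
N = √(4.5438 × 10⁻⁵) = 6.7408 × 10⁻³ rad s⁻¹, so T = 2π/N = 932.11 s ≈ 932 s.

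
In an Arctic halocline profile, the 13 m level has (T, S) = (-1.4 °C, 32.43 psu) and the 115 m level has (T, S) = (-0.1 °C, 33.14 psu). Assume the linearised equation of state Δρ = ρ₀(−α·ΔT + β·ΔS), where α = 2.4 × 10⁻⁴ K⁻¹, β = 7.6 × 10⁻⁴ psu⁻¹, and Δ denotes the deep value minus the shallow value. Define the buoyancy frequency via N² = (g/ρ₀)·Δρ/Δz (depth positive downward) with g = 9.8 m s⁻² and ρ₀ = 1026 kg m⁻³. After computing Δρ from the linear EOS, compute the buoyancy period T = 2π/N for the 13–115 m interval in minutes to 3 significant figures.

22.4 min

ΔT = +1.3 K, ΔS = +0.71 psu (deep − shallow).
Δρ/ρ₀ = −αΔT + βΔS = -3.12 × 10⁻⁴ + 5.396 × 10⁻⁴ = 2.276 × 10⁻⁴, so Δρ ≈ 0.2335 kg m⁻³.
N² = (g/ρ₀)·Δρ/Δz = g·(Δρ/ρ₀)/Δz = 9.8 × 2.276 × 10⁻⁴ / 102 = 2.1867 × 10⁻⁵ s⁻².
N = √(2.1867 × 10⁻⁵) = 4.6762 × 10⁻³ rad s⁻¹ → T = 2π/N = 1.3437 × 10³ s = 22.395 min ≈ 22.4 min.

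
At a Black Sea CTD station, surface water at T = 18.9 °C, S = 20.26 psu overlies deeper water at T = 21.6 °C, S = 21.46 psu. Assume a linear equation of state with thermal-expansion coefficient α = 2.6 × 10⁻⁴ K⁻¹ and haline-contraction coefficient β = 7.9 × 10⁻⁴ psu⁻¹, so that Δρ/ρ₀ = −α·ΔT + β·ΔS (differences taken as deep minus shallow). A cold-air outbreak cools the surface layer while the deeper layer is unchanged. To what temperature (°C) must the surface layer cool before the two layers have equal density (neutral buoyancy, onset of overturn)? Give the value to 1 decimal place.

Neutral buoyancy requires Δρ = 0, i.e. −α(T_deep − T_surf′) + β(S_deep − S_surf) = 0.
T_surf′ = T_deep − (β/α)·ΔS = 21.6 − (7.9 × 10⁻⁴/2.6 × 10⁻⁴)·(+1.20) = 17.954 °C.
Cooling required: 18.9 − (17.954) = 0.946 °C.

18.0 °C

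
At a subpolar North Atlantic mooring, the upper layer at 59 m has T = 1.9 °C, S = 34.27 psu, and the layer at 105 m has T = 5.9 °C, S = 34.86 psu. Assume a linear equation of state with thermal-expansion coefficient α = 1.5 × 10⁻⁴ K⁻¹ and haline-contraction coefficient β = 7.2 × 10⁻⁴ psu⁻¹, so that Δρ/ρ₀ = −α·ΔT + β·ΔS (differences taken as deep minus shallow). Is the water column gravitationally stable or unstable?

ΔT = 5.9 − 1.9 = +4.0 K and ΔS = 34.86 − 34.27 = +0.59 psu (deep − shallow).
−αΔT = -6.00 × 10⁻⁴; βΔS = 4.248 × 10⁻⁴; sum Δρ/ρ₀ = -1.752 × 10⁻⁴.
Δρ/ρ₀ < 0, so Δρ < 0: deeper water is lighter → statically unstable; the column would overturn.

unstable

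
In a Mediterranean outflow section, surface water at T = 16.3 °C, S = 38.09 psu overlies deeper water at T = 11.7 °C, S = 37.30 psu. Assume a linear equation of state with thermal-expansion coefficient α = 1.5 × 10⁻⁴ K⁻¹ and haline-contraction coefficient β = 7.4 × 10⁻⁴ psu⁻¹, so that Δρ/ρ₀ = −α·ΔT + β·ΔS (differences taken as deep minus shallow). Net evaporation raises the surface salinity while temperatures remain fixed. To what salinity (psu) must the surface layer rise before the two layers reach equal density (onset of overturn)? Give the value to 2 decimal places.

38.23 psu

Neutral buoyancy requires −α(T_deep − T_surf) + β(S_deep − S_surf′) = 0.
S_surf′ = S_deep − (α/β)·ΔT = 37.30 − (1.5 × 10⁻⁴/7.4 × 10⁻⁴)·(-4.6) = 38.2324 psu.
Increase required: 38.2324 − 38.09 = 0.1424 psu.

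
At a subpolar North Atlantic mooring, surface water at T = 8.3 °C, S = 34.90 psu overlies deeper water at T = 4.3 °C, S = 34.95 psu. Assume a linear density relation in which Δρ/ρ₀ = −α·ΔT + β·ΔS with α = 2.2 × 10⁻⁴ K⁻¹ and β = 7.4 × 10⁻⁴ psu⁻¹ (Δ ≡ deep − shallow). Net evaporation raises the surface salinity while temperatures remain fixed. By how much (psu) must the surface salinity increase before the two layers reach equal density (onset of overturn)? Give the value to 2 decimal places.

Neutral buoyancy requires −α(T_deep − T_surf) + β(S_deep − S_surf′) = 0.
S_surf′ = S_deep − (α/β)·ΔT = 34.95 − (2.2 × 10⁻⁴/7.4 × 10⁻⁴)·(-4.0) = 36.1392 psu.
Increase required: 36.1392 − 34.90 = 1.2392 psu.

1.24 psu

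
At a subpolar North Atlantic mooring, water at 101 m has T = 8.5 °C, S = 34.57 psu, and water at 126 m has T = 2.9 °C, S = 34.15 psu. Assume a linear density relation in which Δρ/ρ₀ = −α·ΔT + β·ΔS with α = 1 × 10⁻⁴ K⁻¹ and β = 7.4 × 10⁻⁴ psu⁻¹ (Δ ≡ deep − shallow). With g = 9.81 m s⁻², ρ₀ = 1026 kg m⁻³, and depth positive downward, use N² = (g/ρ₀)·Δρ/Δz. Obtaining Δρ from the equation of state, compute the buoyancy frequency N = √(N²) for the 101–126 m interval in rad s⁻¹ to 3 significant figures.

9.89 × 10⁻³ rad s⁻¹

ΔT = -5.6 K, ΔS = -0.42 psu (deep − shallow).
Δρ/ρ₀ = −αΔT + βΔS = 5.60 × 10⁻⁴ − 3.108 × 10⁻⁴ = 2.492 × 10⁻⁴, so Δρ ≈ 0.2557 kg m⁻³.
N² = (g/ρ₀)·Δρ/Δz = g·(Δρ/ρ₀)/Δz = 9.81 × 2.492 × 10⁻⁴ / 25 = 9.7786 × 10⁻⁵ s⁻².
N = √(9.7786 × 10⁻⁵) = 9.8887 × 10⁻³ rad s⁻¹ ≈ 9.89 × 10⁻³ rad s⁻¹.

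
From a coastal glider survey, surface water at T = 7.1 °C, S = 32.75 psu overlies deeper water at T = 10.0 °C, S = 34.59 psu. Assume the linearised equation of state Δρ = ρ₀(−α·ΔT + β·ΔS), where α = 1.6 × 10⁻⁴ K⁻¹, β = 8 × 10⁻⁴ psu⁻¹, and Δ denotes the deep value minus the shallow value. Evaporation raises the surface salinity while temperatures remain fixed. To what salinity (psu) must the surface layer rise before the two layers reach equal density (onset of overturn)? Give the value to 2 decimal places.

34.01 psu

Neutral buoyancy requires −α(T_deep − T_surf) + β(S_deep − S_surf′) = 0.
S_surf′ = S_deep − (α/β)·ΔT = 34.59 − (1.6 × 10⁻⁴/8 × 10⁻⁴)·(+2.9) = 34.0100 psu.
Increase required: 34.0100 − 32.75 = 1.2600 psu.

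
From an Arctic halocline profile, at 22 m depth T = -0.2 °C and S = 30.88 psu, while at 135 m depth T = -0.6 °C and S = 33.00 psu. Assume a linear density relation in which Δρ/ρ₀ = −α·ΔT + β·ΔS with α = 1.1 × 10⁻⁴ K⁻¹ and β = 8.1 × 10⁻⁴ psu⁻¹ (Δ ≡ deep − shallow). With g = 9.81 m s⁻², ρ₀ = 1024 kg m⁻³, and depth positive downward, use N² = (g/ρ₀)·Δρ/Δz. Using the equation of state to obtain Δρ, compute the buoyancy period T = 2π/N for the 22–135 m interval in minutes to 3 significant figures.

ΔT = -0.4 K, ΔS = +2.12 psu (deep − shallow).
Δρ/ρ₀ = −αΔT + βΔS = 4.40 × 10⁻⁵ + 1.7172 × 10⁻³ = 1.7612 × 10⁻³, so Δρ ≈ 1.803 kg m⁻³.
N² = (g/ρ₀)·Δρ/Δz = g·(Δρ/ρ₀)/Δz = 9.81 × 1.7612 × 10⁻³ / 113 = 1.5290 × 10⁻⁴ s⁻².
N = √(1.5290 × 10⁻⁴) = 0.012365 rad s⁻¹ → T = 2π/N = 508.14 s = 8.4690 min ≈ 8.47 min.

8.47 min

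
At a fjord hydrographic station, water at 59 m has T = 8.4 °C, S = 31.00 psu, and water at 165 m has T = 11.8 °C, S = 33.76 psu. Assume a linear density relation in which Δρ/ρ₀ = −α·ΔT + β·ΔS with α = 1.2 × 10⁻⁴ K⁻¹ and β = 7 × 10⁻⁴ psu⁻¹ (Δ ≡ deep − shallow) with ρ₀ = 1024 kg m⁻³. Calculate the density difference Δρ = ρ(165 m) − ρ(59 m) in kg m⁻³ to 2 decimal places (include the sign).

ΔT = +3.4 K, ΔS = +2.76 psu (deep − shallow).
Δρ/ρ₀ = −(1.2 × 10⁻⁴)(+3.4) + (7 × 10⁻⁴)(+2.76) = 1.524 × 10⁻³.
Δρ = 1024 × (1.524 × 10⁻³) = +1.56 kg m⁻³.
Positive Δρ: denser below, stable.

+1.56 kg m⁻³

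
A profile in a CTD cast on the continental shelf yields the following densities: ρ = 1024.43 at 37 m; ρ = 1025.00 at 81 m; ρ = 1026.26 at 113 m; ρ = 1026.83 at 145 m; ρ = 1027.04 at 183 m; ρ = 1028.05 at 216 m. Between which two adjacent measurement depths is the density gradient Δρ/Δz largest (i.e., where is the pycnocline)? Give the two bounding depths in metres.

Compute the density gradient over each adjacent pair:
  37–81 m: Δρ/Δz = 0.57/44 = 0.013 kg m⁻⁴
  81–113 m: Δρ/Δz = 1.26/32 = 0.039 kg m⁻⁴
  113–145 m: Δρ/Δz = 0.57/32 = 0.018 kg m⁻⁴
  145–183 m: Δρ/Δz = 0.21/38 = 5.5 × 10⁻³ kg m⁻⁴
  183–216 m: Δρ/Δz = 1.01/33 = 0.031 kg m⁻⁴
The largest gradient is in the 81–113 m interval — the pycnocline.

81–113 m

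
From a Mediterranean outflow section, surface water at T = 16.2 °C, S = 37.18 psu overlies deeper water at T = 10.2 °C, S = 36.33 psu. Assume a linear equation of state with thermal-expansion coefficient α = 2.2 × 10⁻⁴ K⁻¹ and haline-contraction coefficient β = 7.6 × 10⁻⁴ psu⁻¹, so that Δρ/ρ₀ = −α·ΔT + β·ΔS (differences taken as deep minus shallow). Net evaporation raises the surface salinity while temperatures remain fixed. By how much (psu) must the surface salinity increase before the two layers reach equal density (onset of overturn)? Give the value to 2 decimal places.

0.89 psu

Neutral buoyancy requires −α(T_deep − T_surf) + β(S_deep − S_surf′) = 0.
S_surf′ = S_deep − (α/β)·ΔT = 36.33 − (2.2 × 10⁻⁴/7.6 × 10⁻⁴)·(-6.0) = 38.0668 psu.
Increase required: 38.0668 − 37.18 = 0.8868 psu.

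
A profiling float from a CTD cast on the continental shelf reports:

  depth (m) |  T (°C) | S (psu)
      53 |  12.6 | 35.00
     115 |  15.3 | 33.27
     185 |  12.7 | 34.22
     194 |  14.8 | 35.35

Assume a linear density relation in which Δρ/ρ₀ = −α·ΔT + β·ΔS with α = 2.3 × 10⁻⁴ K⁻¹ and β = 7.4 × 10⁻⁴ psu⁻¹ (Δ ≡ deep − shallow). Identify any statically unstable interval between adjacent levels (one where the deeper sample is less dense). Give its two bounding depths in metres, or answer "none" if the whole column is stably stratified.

53–115 m

Evaluate Δρ/ρ₀ = −αΔT + βΔS across each adjacent pair:
  53–115 m: −αΔT+βΔS = −(2.3 × 10⁻⁴)(+2.7)+(7.4 × 10⁻⁴)(-1.73) = -1.9 × 10⁻³ → UNSTABLE
  115–185 m: −αΔT+βΔS = −(2.3 × 10⁻⁴)(-2.6)+(7.4 × 10⁻⁴)(+0.95) = 1.3 × 10⁻³ → stable
  185–194 m: −αΔT+βΔS = −(2.3 × 10⁻⁴)(+2.1)+(7.4 × 10⁻⁴)(+1.13) = 3.5 × 10⁻⁴ → stable
The 53–115 m interval has Δρ < 0: lighter water underlies denser water.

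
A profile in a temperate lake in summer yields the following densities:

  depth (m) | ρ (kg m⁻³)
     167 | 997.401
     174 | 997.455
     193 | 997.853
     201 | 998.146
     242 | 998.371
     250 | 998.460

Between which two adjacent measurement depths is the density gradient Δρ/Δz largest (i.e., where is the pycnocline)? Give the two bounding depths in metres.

Compute the density gradient over each adjacent pair:
  167–174 m: Δρ/Δz = 0.054/7 = 7.7 × 10⁻³ kg m⁻⁴
  174–193 m: Δρ/Δz = 0.398/19 = 0.021 kg m⁻⁴
  193–201 m: Δρ/Δz = 0.293/8 = 0.037 kg m⁻⁴
  201–242 m: Δρ/Δz = 0.225/41 = 5.5 × 10⁻³ kg m⁻⁴
  242–250 m: Δρ/Δz = 0.089/8 = 0.011 kg m⁻⁴
The largest gradient is in the 193–201 m interval — the pycnocline.

193–201 m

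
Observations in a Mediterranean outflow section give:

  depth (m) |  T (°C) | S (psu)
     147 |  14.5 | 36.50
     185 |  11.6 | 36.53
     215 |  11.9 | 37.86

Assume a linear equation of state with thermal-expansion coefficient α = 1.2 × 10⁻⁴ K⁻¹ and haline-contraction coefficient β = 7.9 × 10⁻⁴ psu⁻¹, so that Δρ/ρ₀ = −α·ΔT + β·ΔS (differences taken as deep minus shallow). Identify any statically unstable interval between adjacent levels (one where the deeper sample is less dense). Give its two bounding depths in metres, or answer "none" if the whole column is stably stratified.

Evaluate Δρ/ρ₀ = −αΔT + βΔS across each adjacent pair:
  147–185 m: −αΔT+βΔS = −(1.2 × 10⁻⁴)(-2.9)+(7.9 × 10⁻⁴)(+0.03) = 3.7 × 10⁻⁴ → stable
  185–215 m: −αΔT+βΔS = −(1.2 × 10⁻⁴)(+0.3)+(7.9 × 10⁻⁴)(+1.33) = 1.0 × 10⁻³ → stable
Every interval has Δρ > 0: the column is stably stratified throughout.

none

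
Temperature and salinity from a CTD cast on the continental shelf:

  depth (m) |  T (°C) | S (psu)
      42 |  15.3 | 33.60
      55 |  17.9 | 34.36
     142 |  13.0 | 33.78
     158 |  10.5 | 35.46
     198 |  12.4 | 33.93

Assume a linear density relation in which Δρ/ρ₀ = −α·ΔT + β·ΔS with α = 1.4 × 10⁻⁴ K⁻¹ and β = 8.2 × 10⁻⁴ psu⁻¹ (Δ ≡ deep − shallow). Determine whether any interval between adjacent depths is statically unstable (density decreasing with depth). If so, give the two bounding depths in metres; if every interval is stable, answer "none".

158–198 m

Evaluate Δρ/ρ₀ = −αΔT + βΔS across each adjacent pair:
  42–55 m: −αΔT+βΔS = −(1.4 × 10⁻⁴)(+2.6)+(8.2 × 10⁻⁴)(+0.76) = 2.6 × 10⁻⁴ → stable
  55–142 m: −αΔT+βΔS = −(1.4 × 10⁻⁴)(-4.9)+(8.2 × 10⁻⁴)(-0.58) = 2.1 × 10⁻⁴ → stable
  142–158 m: −αΔT+βΔS = −(1.4 × 10⁻⁴)(-2.5)+(8.2 × 10⁻⁴)(+1.68) = 1.7 × 10⁻³ → stable
  158–198 m: −αΔT+βΔS = −(1.4 × 10⁻⁴)(+1.9)+(8.2 × 10⁻⁴)(-1.53) = -1.5 × 10⁻³ → UNSTABLE
The 158–198 m interval has Δρ < 0: lighter water underlies denser water.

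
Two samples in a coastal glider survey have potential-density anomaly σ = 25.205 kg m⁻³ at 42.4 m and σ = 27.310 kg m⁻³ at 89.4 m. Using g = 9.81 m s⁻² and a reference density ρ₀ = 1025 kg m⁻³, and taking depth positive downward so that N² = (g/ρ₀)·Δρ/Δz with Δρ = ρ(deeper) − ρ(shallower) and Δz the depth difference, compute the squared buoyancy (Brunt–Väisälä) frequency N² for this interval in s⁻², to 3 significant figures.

Δρ = 1027.310 − 1025.205 = 2.105 kg m⁻³ over Δz = 89.4 − 42.4 = 47 m.
N² = (9.81/1025) × (2.105/47) = 4.2865 × 10⁻⁴ s⁻² ≈ 4.29 × 10⁻⁴ s⁻².
N² > 0, so the interval is statically stable.

4.29 × 10⁻⁴ s⁻²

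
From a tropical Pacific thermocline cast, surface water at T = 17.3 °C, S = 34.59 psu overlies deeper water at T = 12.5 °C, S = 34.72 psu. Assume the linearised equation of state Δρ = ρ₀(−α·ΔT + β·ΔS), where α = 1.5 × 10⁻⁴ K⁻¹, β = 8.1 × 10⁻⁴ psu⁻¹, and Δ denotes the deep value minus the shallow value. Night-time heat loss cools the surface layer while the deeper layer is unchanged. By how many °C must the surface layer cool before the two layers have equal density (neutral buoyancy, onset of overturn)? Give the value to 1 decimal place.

Neutral buoyancy requires Δρ = 0, i.e. −α(T_deep − T_surf′) + β(S_deep − S_surf) = 0.
T_surf′ = T_deep − (β/α)·ΔS = 12.5 − (8.1 × 10⁻⁴/1.5 × 10⁻⁴)·(+0.13) = 11.798 °C.
Cooling required: 17.3 − (11.798) = 5.502 °C.

5.5 °C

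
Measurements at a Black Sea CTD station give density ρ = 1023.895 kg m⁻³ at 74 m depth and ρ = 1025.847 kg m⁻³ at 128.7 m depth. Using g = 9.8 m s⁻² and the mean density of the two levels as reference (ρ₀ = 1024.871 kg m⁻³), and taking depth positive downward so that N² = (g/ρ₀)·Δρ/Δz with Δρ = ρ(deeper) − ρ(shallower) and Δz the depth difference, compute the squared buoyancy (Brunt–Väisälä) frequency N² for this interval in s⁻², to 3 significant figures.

3.41 × 10⁻⁴ s⁻²

Δρ = 1025.847 − 1023.895 = 1.952 kg m⁻³ over Δz = 128.7 − 74 = 54.7 m.
N² = (9.8/1024.871) × (1.952/54.7) = 3.4123 × 10⁻⁴ s⁻² ≈ 3.41 × 10⁻⁴ s⁻².
A positive N² confirms static stability across the interval.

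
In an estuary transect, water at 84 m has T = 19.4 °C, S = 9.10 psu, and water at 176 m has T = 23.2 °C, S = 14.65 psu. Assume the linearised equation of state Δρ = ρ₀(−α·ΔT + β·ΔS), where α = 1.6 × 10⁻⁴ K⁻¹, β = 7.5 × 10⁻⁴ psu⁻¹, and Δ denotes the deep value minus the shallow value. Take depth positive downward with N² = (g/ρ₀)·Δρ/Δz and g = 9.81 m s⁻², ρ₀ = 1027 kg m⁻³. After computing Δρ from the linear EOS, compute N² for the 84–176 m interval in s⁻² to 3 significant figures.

3.79 × 10⁻⁴ s⁻²

ΔT = +3.8 K, ΔS = +5.55 psu (deep − shallow).
Δρ/ρ₀ = −αΔT + βΔS = -6.08 × 10⁻⁴ + 4.1625 × 10⁻³ = 3.5545 × 10⁻³, so Δρ ≈ 3.650 kg m⁻³.
N² = (g/ρ₀)·Δρ/Δz = g·(Δρ/ρ₀)/Δz = 9.81 × 3.5545 × 10⁻³ / 92 = 3.7902 × 10⁻⁴ s⁻² ≈ 3.79 × 10⁻⁴ s⁻².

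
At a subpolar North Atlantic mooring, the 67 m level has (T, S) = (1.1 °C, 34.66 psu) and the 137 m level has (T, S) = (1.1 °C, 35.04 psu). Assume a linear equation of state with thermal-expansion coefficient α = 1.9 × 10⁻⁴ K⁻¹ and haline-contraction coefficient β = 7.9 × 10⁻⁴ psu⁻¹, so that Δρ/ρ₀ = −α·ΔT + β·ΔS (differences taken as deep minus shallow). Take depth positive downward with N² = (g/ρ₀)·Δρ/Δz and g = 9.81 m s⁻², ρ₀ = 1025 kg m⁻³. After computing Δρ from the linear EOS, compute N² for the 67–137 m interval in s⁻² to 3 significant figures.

ΔT = +0.0 K, ΔS = +0.38 psu (deep − shallow).
Δρ/ρ₀ = −αΔT + βΔS = 0 + 3.002 × 10⁻⁴ = 3.002 × 10⁻⁴, so Δρ ≈ 0.3077 kg m⁻³.
N² = (g/ρ₀)·Δρ/Δz = g·(Δρ/ρ₀)/Δz = 9.81 × 3.002 × 10⁻⁴ / 70 = 4.2071 × 10⁻⁵ s⁻² ≈ 4.21 × 10⁻⁵ s⁻².

4.21 × 10⁻⁵ s⁻²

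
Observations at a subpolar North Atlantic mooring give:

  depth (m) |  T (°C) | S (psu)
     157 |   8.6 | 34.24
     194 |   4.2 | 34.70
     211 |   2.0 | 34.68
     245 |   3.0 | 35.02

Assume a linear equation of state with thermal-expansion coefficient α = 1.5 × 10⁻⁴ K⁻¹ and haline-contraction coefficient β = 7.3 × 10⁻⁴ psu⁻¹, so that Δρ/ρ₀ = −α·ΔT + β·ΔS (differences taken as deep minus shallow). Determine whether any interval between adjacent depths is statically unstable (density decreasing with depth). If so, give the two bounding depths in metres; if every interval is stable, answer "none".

Evaluate Δρ/ρ₀ = −αΔT + βΔS across each adjacent pair:
  157–194 m: −αΔT+βΔS = −(1.5 × 10⁻⁴)(-4.4)+(7.3 × 10⁻⁴)(+0.46) = 1.0 × 10⁻³ → stable
  194–211 m: −αΔT+βΔS = −(1.5 × 10⁻⁴)(-2.2)+(7.3 × 10⁻⁴)(-0.02) = 3.2 × 10⁻⁴ → stable
  211–245 m: −αΔT+βΔS = −(1.5 × 10⁻⁴)(+1.0)+(7.3 × 10⁻⁴)(+0.34) = 9.8 × 10⁻⁵ → stable
Every interval has Δρ > 0: the column is stably stratified throughout.

none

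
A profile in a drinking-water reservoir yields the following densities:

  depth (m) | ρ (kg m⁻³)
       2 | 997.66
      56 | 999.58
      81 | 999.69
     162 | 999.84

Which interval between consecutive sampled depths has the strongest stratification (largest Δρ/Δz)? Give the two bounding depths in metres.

Compute the density gradient over each adjacent pair:
  2–56 m: Δρ/Δz = 1.92/54 = 0.036 kg m⁻⁴
  56–81 m: Δρ/Δz = 0.11/25 = 4.4 × 10⁻³ kg m⁻⁴
  81–162 m: Δρ/Δz = 0.15/81 = 1.9 × 10⁻³ kg m⁻⁴
The largest gradient is in the 2–56 m interval — the pycnocline.

2–56 m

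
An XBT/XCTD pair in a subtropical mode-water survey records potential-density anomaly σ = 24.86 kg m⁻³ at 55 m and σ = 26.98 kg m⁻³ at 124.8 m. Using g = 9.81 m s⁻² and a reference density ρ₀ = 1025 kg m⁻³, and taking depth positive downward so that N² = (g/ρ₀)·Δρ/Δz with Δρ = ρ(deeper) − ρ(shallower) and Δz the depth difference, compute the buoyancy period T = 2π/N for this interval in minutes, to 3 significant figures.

6.14 min

Δρ = 1026.98 − 1024.86 = 2.12 kg m⁻³ over Δz = 124.8 − 55 = 69.8 m.
N² = (9.81/1025) × (2.12/69.8) = 2.9069 × 10⁻⁴ s⁻².
N = √(2.9069 × 10⁻⁴) = 0.017050 rad s⁻¹, so T = 2π/N = 368.52 s = 6.1420 min ≈ 6.14 min.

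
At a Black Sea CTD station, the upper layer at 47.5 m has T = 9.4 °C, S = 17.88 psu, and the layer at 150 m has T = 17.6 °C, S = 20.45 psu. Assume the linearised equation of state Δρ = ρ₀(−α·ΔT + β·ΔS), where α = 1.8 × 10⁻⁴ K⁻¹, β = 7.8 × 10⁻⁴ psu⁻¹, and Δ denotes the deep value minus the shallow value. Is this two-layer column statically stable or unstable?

stable

ΔT = 17.6 − 9.4 = +8.2 K and ΔS = 20.45 − 17.88 = +2.57 psu (deep − shallow).
−αΔT = -1.476 × 10⁻³; βΔS = 2.0046 × 10⁻³; sum Δρ/ρ₀ = 5.286 × 10⁻⁴.
Δρ/ρ₀ > 0, so Δρ > 0: deeper water is denser → statically stable.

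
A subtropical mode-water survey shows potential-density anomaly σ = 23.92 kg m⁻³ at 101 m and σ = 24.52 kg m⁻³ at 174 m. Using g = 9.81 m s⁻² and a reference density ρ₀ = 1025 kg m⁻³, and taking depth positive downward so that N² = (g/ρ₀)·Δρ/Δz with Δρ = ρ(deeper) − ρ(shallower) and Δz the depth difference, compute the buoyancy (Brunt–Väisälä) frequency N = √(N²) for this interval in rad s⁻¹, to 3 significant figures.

Δρ = 1024.52 − 1023.92 = 0.60 kg m⁻³ over Δz = 174 − 101 = 73 m.
N² = (9.81/1025) × (0.60/73) = 7.8664 × 10⁻⁵ s⁻².
N = √(7.8664 × 10⁻⁵) = 8.8693 × 10⁻³ rad s⁻¹ ≈ 8.87 × 10⁻³ rad s⁻¹.

8.87 × 10⁻³ rad s⁻¹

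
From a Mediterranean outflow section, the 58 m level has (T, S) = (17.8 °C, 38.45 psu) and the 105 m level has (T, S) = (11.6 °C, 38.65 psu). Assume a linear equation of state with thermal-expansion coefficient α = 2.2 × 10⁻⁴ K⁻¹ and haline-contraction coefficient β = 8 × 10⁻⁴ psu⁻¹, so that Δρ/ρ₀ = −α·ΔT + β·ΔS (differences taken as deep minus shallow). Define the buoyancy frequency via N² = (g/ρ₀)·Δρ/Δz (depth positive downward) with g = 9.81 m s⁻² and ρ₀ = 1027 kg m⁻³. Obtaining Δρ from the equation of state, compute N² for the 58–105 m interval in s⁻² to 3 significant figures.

3.18 × 10⁻⁴ s⁻²

ΔT = -6.2 K, ΔS = +0.20 psu (deep − shallow).
Δρ/ρ₀ = −αΔT + βΔS = 1.364 × 10⁻³ + 1.60 × 10⁻⁴ = 1.524 × 10⁻³, so Δρ ≈ 1.565 kg m⁻³.
N² = (g/ρ₀)·Δρ/Δz = g·(Δρ/ρ₀)/Δz = 9.81 × 1.524 × 10⁻³ / 47 = 3.1809 × 10⁻⁴ s⁻² ≈ 3.18 × 10⁻⁴ s⁻².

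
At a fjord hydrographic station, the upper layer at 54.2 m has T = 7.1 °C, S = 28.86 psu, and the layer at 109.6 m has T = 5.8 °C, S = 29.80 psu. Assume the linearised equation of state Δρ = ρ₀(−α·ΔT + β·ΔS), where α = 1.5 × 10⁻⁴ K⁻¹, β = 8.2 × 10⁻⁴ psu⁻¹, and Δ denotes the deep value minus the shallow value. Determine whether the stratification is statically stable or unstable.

stable

ΔT = 5.8 − 7.1 = -1.3 K and ΔS = 29.80 − 28.86 = +0.94 psu (deep − shallow).
−αΔT = 1.95 × 10⁻⁴; βΔS = 7.708 × 10⁻⁴; sum Δρ/ρ₀ = 9.658 × 10⁻⁴.
Δρ/ρ₀ > 0, so Δρ > 0: deeper water is denser → statically stable.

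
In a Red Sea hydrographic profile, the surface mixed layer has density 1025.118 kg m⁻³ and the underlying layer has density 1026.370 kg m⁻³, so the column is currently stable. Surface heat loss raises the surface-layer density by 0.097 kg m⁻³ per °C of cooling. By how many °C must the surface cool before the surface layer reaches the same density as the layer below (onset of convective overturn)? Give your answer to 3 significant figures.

Density deficit of the surface layer: 1026.370 − 1025.118 = 1.252 kg m⁻³.
Required change = 1.252 / 0.097 = 12.9 °C.

12.9 °C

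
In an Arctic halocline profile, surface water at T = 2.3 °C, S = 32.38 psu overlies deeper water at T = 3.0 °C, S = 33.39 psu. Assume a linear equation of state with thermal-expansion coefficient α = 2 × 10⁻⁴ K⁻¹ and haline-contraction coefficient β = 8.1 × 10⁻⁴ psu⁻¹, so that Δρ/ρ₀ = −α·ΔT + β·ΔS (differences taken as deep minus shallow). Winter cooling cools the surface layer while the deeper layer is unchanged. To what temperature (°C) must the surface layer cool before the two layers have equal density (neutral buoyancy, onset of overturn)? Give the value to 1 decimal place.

-1.1 °C

Neutral buoyancy requires Δρ = 0, i.e. −α(T_deep − T_surf′) + β(S_deep − S_surf) = 0.
T_surf′ = T_deep − (β/α)·ΔS = 3.0 − (8.1 × 10⁻⁴/2 × 10⁻⁴)·(+1.01) = -1.090 °C.
Cooling required: 2.3 − (-1.090) = 3.390 °C.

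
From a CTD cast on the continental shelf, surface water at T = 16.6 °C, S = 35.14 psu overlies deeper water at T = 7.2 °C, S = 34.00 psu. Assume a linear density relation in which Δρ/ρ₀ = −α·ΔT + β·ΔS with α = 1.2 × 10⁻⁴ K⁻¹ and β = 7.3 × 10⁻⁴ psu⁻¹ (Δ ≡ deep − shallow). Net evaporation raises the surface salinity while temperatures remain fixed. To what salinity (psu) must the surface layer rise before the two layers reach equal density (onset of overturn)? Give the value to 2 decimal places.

Neutral buoyancy requires −α(T_deep − T_surf) + β(S_deep − S_surf′) = 0.
S_surf′ = S_deep − (α/β)·ΔT = 34.00 − (1.2 × 10⁻⁴/7.3 × 10⁻⁴)·(-9.4) = 35.5452 psu.
Increase required: 35.5452 − 35.14 = 0.4052 psu.

35.55 psu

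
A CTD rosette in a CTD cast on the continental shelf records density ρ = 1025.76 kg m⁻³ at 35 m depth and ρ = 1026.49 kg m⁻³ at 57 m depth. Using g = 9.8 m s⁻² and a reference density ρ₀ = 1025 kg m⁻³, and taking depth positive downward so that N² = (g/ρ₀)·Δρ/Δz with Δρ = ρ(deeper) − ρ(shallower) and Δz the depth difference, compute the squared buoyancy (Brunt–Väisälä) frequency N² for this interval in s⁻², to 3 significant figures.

Δρ = 1026.49 − 1025.76 = 0.73 kg m⁻³ over Δz = 57 − 35 = 22 m.
N² = (9.8/1025) × (0.73/22) = 3.1725 × 10⁻⁴ s⁻² ≈ 3.17 × 10⁻⁴ s⁻².

3.17 × 10⁻⁴ s⁻²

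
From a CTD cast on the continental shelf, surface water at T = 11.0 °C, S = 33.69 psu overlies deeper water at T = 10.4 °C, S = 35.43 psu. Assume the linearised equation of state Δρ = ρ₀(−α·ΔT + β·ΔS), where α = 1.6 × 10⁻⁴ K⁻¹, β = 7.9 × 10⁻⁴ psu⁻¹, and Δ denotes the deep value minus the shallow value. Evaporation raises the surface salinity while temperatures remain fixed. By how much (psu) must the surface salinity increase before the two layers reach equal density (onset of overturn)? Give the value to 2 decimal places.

1.86 psu

Neutral buoyancy requires −α(T_deep − T_surf) + β(S_deep − S_surf′) = 0.
S_surf′ = S_deep − (α/β)·ΔT = 35.43 − (1.6 × 10⁻⁴/7.9 × 10⁻⁴)·(-0.6) = 35.5515 psu.
Increase required: 35.5515 − 33.69 = 1.8615 psu.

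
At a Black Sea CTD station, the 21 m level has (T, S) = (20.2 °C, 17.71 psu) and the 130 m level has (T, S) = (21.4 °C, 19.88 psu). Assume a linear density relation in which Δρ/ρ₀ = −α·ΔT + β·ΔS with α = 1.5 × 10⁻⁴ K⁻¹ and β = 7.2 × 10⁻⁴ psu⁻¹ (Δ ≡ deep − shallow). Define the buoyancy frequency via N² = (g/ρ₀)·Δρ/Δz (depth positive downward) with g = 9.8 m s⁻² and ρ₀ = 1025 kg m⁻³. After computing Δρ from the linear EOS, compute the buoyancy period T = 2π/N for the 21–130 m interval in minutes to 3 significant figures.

ΔT = +1.2 K, ΔS = +2.17 psu (deep − shallow).
Δρ/ρ₀ = −αΔT + βΔS = -1.80 × 10⁻⁴ + 1.5624 × 10⁻³ = 1.3824 × 10⁻³, so Δρ ≈ 1.417 kg m⁻³.
N² = (g/ρ₀)·Δρ/Δz = g·(Δρ/ρ₀)/Δz = 9.8 × 1.3824 × 10⁻³ / 109 = 1.2429 × 10⁻⁴ s⁻².
N = √(1.2429 × 10⁻⁴) = 0.011149 rad s⁻¹ → T = 2π/N = 563.56 s = 9.3927 min ≈ 9.39 min.

9.39 min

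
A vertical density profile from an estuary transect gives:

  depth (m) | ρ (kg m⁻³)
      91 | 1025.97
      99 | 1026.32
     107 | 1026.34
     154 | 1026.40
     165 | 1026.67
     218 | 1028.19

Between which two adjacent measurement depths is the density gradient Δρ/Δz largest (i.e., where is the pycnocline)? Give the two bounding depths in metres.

91–99 m

Compute the density gradient over each adjacent pair:
  91–99 m: Δρ/Δz = 0.35/8 = 0.044 kg m⁻⁴
  99–107 m: Δρ/Δz = 0.02/8 = 2.5 × 10⁻³ kg m⁻⁴
  107–154 m: Δρ/Δz = 0.06/47 = 1.3 × 10⁻³ kg m⁻⁴
  154–165 m: Δρ/Δz = 0.27/11 = 0.025 kg m⁻⁴
  165–218 m: Δρ/Δz = 1.52/53 = 0.029 kg m⁻⁴
The largest gradient is in the 91–99 m interval — the pycnocline.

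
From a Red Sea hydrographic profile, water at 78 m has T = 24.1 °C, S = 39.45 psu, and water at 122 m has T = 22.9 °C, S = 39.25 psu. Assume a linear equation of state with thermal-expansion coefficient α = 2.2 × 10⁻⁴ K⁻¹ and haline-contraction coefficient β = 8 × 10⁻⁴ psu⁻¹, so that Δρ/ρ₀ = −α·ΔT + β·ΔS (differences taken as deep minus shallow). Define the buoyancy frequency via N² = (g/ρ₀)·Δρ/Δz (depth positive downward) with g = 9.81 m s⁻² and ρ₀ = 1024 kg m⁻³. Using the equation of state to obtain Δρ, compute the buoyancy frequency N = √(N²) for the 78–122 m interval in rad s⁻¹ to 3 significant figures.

ΔT = -1.2 K, ΔS = -0.20 psu (deep − shallow).
Δρ/ρ₀ = −αΔT + βΔS = 2.64 × 10⁻⁴ − 1.60 × 10⁻⁴ = 1.04 × 10⁻⁴, so Δρ ≈ 0.1065 kg m⁻³.
N² = (g/ρ₀)·Δρ/Δz = g·(Δρ/ρ₀)/Δz = 9.81 × 1.04 × 10⁻⁴ / 44 = 2.3187 × 10⁻⁵ s⁻².
N = √(2.3187 × 10⁻⁵) = 4.8153 × 10⁻³ rad s⁻¹ ≈ 4.82 × 10⁻³ rad s⁻¹.

4.82 × 10⁻³ rad s⁻¹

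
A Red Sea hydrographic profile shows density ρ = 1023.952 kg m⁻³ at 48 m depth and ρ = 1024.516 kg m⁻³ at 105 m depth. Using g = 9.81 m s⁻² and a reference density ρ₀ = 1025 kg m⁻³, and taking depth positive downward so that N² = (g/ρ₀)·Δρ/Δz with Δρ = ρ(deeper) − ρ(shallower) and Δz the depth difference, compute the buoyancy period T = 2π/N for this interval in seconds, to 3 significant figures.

646 s

Δρ = 1024.516 − 1023.952 = 0.564 kg m⁻³ over Δz = 105 − 48 = 57 m.
N² = (9.81/1025) × (0.564/57) = 9.4700 × 10⁻⁵ s⁻².
N = √(9.4700 × 10⁻⁵) = 9.7314 × 10⁻³ rad s⁻¹, so T = 2π/N = 645.66 s ≈ 646 s.
A positive N² confirms static stability across the interval.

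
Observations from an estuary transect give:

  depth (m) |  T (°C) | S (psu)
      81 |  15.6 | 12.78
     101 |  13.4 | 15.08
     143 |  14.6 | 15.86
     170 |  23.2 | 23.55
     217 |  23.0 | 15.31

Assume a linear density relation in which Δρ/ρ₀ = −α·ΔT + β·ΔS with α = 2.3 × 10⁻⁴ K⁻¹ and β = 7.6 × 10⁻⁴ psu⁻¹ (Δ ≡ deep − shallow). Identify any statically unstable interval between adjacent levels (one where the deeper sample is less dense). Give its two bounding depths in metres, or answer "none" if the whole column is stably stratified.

170–217 m

Evaluate Δρ/ρ₀ = −αΔT + βΔS across each adjacent pair:
  81–101 m: −αΔT+βΔS = −(2.3 × 10⁻⁴)(-2.2)+(7.6 × 10⁻⁴)(+2.30) = 2.3 × 10⁻³ → stable
  101–143 m: −αΔT+βΔS = −(2.3 × 10⁻⁴)(+1.2)+(7.6 × 10⁻⁴)(+0.78) = 3.2 × 10⁻⁴ → stable
  143–170 m: −αΔT+βΔS = −(2.3 × 10⁻⁴)(+8.6)+(7.6 × 10⁻⁴)(+7.69) = 3.9 × 10⁻³ → stable
  170–217 m: −αΔT+βΔS = −(2.3 × 10⁻⁴)(-0.2)+(7.6 × 10⁻⁴)(-8.24) = -6.2 × 10⁻³ → UNSTABLE
The 170–217 m interval has Δρ < 0: lighter water underlies denser water.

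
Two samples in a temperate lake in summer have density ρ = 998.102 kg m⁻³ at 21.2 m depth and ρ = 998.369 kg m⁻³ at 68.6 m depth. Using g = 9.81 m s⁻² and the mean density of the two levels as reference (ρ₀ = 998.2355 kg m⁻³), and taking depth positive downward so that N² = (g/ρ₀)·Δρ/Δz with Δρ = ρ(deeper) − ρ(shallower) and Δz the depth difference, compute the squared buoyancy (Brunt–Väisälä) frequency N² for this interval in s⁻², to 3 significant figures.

Δρ = 998.369 − 998.102 = 0.267 kg m⁻³ over Δz = 68.6 − 21.2 = 47.4 m.
N² = (9.81/998.2355) × (0.267/47.4) = 5.5357 × 10⁻⁵ s⁻² ≈ 5.54 × 10⁻⁵ s⁻².
Since Δρ > 0 the layer is stably stratified.

5.54 × 10⁻⁵ s⁻²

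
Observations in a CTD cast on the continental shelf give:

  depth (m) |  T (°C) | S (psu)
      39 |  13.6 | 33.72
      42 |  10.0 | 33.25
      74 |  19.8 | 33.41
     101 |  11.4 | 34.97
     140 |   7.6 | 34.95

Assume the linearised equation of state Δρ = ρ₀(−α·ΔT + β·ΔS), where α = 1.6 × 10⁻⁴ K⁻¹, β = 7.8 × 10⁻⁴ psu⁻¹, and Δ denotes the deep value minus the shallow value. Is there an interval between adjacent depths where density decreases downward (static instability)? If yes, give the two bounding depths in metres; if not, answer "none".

Evaluate Δρ/ρ₀ = −αΔT + βΔS across each adjacent pair:
  39–42 m: −αΔT+βΔS = −(1.6 × 10⁻⁴)(-3.6)+(7.8 × 10⁻⁴)(-0.47) = 2.1 × 10⁻⁴ → stable
  42–74 m: −αΔT+βΔS = −(1.6 × 10⁻⁴)(+9.8)+(7.8 × 10⁻⁴)(+0.16) = -1.4 × 10⁻³ → UNSTABLE
  74–101 m: −αΔT+βΔS = −(1.6 × 10⁻⁴)(-8.4)+(7.8 × 10⁻⁴)(+1.56) = 2.6 × 10⁻³ → stable
  101–140 m: −αΔT+βΔS = −(1.6 × 10⁻⁴)(-3.8)+(7.8 × 10⁻⁴)(-0.02) = 5.9 × 10⁻⁴ → stable
The 42–74 m interval has Δρ < 0: lighter water underlies denser water.

42–74 m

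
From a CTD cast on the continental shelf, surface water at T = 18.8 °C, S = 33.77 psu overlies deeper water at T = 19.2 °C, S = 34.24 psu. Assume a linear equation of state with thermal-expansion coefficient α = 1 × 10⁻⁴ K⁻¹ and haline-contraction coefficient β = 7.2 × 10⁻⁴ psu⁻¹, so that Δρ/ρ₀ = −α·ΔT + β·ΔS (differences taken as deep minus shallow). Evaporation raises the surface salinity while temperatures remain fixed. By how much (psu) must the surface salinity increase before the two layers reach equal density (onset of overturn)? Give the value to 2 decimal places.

0.41 psu

Neutral buoyancy requires −α(T_deep − T_surf) + β(S_deep − S_surf′) = 0.
S_surf′ = S_deep − (α/β)·ΔT = 34.24 − (1 × 10⁻⁴/7.2 × 10⁻⁴)·(+0.4) = 34.1844 psu.
Increase required: 34.1844 − 33.77 = 0.4144 psu.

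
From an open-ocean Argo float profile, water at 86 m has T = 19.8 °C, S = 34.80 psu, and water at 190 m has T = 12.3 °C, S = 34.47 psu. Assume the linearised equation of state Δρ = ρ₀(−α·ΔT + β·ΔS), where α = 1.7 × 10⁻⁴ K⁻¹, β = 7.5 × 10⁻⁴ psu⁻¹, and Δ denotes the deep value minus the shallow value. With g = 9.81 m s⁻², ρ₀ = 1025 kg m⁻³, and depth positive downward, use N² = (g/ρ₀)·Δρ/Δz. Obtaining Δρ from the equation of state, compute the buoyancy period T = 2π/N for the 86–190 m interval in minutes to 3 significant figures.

ΔT = -7.5 K, ΔS = -0.33 psu (deep − shallow).
Δρ/ρ₀ = −αΔT + βΔS = 1.275 × 10⁻³ − 2.475 × 10⁻⁴ = 1.0275 × 10⁻³, so Δρ ≈ 1.053 kg m⁻³.
N² = (g/ρ₀)·Δρ/Δz = g·(Δρ/ρ₀)/Δz = 9.81 × 1.0275 × 10⁻³ / 104 = 9.6921 × 10⁻⁵ s⁻².
N = √(9.6921 × 10⁻⁵) = 9.8448 × 10⁻³ rad s⁻¹ → T = 2π/N = 638.22 s = 10.637 min ≈ 10.6 min.

10.6 min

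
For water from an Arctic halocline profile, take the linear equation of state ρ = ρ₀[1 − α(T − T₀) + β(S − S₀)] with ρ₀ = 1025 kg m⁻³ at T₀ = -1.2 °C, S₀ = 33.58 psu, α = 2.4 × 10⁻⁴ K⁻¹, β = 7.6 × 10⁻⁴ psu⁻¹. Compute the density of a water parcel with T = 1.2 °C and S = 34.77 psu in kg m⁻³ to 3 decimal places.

T − T₀ = +2.4 K, S − S₀ = +1.19 psu.
Bracket = 1 − α·(+2.4) + β·(+1.19) = 1 + (3.284 × 10⁻⁴) = 1.0003284.
ρ = 1025 × 1.0003284 = 1025.337 kg m⁻³.

1025.337 kg m⁻³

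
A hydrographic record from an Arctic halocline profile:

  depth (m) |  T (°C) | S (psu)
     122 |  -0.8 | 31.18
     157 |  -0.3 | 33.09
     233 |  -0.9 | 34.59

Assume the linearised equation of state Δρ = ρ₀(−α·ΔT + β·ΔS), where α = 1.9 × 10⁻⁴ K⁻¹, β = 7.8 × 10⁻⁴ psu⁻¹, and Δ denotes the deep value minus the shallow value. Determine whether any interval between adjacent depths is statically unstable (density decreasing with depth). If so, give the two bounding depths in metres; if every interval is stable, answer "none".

Evaluate Δρ/ρ₀ = −αΔT + βΔS across each adjacent pair:
  122–157 m: −αΔT+βΔS = −(1.9 × 10⁻⁴)(+0.5)+(7.8 × 10⁻⁴)(+1.91) = 1.4 × 10⁻³ → stable
  157–233 m: −αΔT+βΔS = −(1.9 × 10⁻⁴)(-0.6)+(7.8 × 10⁻⁴)(+1.50) = 1.3 × 10⁻³ → stable
Every interval has Δρ > 0: the column is stably stratified throughout.

none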